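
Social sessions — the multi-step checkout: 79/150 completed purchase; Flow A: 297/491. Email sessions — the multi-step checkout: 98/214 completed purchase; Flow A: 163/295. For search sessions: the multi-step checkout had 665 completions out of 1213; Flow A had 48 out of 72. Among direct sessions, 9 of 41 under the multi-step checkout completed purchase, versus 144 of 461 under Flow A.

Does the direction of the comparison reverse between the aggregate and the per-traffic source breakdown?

Social: the multi-step checkout 79/150 = 52.7%, Flow A 297/491 = 60.5% → Flow A
Email: the multi-step checkout 98/214 = 45.8%, Flow A 163/295 = 55.3% → Flow A
Search: the multi-step checkout 665/1213 = 54.8%, Flow A 48/72 = 66.7% → Flow A
Direct: the multi-step checkout 9/41 = 22.0%, Flow A 144/461 = 31.2% → Flow A
Overall: the multi-step checkout 851/1618 = 52.6%, Flow A 652/1319 = 49.4% → the multi-step checkout
Flow A wins each traffic group but the multi-step checkout wins overall — the comparison reverses. Flow A's sessions skew toward direct, which has a lower base rate.

Yes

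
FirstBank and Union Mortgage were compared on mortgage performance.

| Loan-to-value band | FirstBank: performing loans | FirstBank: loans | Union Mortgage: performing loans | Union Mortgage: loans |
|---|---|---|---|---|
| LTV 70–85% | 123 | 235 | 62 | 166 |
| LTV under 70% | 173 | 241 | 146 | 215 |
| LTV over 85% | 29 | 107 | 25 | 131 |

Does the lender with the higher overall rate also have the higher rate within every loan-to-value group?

LTV 70–85%: FirstBank 123/235 = 52.3%, Union Mortgage 62/166 = 37.3% → FirstBank
LTV under 70%: FirstBank 173/241 = 71.8%, Union Mortgage 146/215 = 67.9% → FirstBank
LTV over 85%: FirstBank 29/107 = 27.1%, Union Mortgage 25/131 = 19.1% → FirstBank
Overall: FirstBank 325/583 = 55.7%, Union Mortgage 233/512 = 45.5% → FirstBank
FirstBank wins overall and in every loan-to-value group — no reversal.

Yes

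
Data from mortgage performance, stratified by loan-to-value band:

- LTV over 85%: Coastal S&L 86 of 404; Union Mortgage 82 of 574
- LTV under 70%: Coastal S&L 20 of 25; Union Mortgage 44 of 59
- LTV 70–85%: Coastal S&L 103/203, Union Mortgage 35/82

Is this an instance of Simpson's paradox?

No

LTV over 85%: Coastal S&L 86/404 = 21.3%, Union Mortgage 82/574 = 14.3% → Coastal S&L
LTV under 70%: Coastal S&L 20/25 = 80.0%, Union Mortgage 44/59 = 74.6% → Coastal S&L
LTV 70–85%: Coastal S&L 103/203 = 50.7%, Union Mortgage 35/82 = 42.7% → Coastal S&L
Overall: Coastal S&L 209/632 = 33.1%, Union Mortgage 161/715 = 22.5% → Coastal S&L
Coastal S&L wins overall and in every loan-to-value group — no reversal.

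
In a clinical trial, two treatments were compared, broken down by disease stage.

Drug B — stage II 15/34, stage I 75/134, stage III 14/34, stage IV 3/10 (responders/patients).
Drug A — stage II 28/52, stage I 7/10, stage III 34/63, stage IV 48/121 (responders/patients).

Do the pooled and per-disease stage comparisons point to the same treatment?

No

Stage II: Drug B 15/34 = 44.1%, Drug A 28/52 = 53.8% → Drug A
Stage I: Drug B 75/134 = 56.0%, Drug A 7/10 = 70.0% → Drug A
Stage III: Drug B 14/34 = 41.2%, Drug A 34/63 = 54.0% → Drug A
Stage IV: Drug B 3/10 = 30.0%, Drug A 48/121 = 39.7% → Drug A
Overall: Drug B 107/212 = 50.5%, Drug A 117/246 = 47.6% → Drug B
Drug A wins each disease group but Drug B wins overall — the comparison reverses. Drug A's patients skew toward stage IV, which has a lower base rate.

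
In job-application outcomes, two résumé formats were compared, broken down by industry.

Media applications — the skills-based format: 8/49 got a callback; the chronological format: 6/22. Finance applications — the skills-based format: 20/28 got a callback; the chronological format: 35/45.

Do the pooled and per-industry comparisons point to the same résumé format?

Yes

Media: the skills-based format 8/49 = 16.3%, the chronological format 6/22 = 27.3% → the chronological format
Finance: the skills-based format 20/28 = 71.4%, the chronological format 35/45 = 77.8% → the chronological format
Overall: the skills-based format 28/77 = 36.4%, the chronological format 41/67 = 61.2% → the chronological format
The chronological format wins overall and in every industry group — no reversal.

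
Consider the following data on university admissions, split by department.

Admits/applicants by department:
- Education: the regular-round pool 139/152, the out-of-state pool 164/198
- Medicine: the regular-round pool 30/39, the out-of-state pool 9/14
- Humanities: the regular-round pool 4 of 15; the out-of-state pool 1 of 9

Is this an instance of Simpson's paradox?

Education: the regular-round pool 139/152 = 91.4%, the out-of-state pool 164/198 = 82.8% → the regular-round pool
Medicine: the regular-round pool 30/39 = 76.9%, the out-of-state pool 9/14 = 64.3% → the regular-round pool
Humanities: the regular-round pool 4/15 = 26.7%, the out-of-state pool 1/9 = 11.1% → the regular-round pool
Overall: the regular-round pool 173/206 = 84.0%, the out-of-state pool 174/221 = 78.7% → the regular-round pool
The regular-round pool wins overall and in every department group — no reversal.

No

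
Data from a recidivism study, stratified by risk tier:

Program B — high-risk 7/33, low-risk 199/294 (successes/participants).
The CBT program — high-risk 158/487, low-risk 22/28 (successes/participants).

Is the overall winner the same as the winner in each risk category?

No

High-risk: Program B 7/33 = 21.2%, the CBT program 158/487 = 32.4% → the CBT program
Low-risk: Program B 199/294 = 67.7%, the CBT program 22/28 = 78.6% → the CBT program
Overall: Program B 206/327 = 63.0%, the CBT program 180/515 = 35.0% → Program B
The CBT program wins each risk group but Program B wins overall — the comparison reverses. The CBT program's participants skew toward high-risk, which has a lower base rate.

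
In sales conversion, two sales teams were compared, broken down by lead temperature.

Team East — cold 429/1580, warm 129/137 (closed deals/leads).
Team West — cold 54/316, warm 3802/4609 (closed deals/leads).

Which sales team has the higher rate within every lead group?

Team East

Cold: Team East 429/1580 = 27.2%, Team West 54/316 = 17.1% → Team East
Warm: Team East 129/137 = 94.2%, Team West 3802/4609 = 82.5% → Team East
Team East has the higher rate in both groups.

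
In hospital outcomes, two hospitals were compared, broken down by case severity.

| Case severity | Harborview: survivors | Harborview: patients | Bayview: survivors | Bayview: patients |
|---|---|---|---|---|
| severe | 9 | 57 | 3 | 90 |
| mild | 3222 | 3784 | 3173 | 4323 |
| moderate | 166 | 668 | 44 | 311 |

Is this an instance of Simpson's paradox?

No

Severe: Harborview 9/57 = 15.8%, Bayview 3/90 = 3.3% → Harborview
Mild: Harborview 3222/3784 = 85.1%, Bayview 3173/4323 = 73.4% → Harborview
Moderate: Harborview 166/668 = 24.9%, Bayview 44/311 = 14.1% → Harborview
Overall: Harborview 3397/4509 = 75.3%, Bayview 3220/4724 = 68.2% → Harborview
Harborview wins overall and in every case group — no reversal.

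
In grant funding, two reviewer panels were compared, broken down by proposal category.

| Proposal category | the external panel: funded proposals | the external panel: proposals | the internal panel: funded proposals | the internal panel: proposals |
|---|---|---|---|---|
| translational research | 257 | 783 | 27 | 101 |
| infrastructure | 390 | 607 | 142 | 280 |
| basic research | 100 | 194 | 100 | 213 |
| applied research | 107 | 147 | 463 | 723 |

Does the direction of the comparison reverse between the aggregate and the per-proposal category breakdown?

Translational research: the external panel 257/783 = 32.8%, the internal panel 27/101 = 26.7% → the external panel
Infrastructure: the external panel 390/607 = 64.3%, the internal panel 142/280 = 50.7% → the external panel
Basic research: the external panel 100/194 = 51.5%, the internal panel 100/213 = 46.9% → the external panel
Applied research: the external panel 107/147 = 72.8%, the internal panel 463/723 = 64.0% → the external panel
Overall: the external panel 854/1731 = 49.3%, the internal panel 732/1317 = 55.6% → the internal panel
The external panel wins each proposal group but the internal panel wins overall — the comparison reverses. The external panel's proposals skew toward translational research, which has a lower base rate.

Yes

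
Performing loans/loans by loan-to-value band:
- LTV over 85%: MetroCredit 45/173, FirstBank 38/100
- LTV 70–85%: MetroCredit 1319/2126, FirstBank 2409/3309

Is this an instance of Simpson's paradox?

No

LTV over 85%: MetroCredit 45/173 = 26.0%, FirstBank 38/100 = 38.0% → FirstBank
LTV 70–85%: MetroCredit 1319/2126 = 62.0%, FirstBank 2409/3309 = 72.8% → FirstBank
Overall: MetroCredit 1364/2299 = 59.3%, FirstBank 2447/3409 = 71.8% → FirstBank
FirstBank wins overall and in every loan-to-value group — no reversal.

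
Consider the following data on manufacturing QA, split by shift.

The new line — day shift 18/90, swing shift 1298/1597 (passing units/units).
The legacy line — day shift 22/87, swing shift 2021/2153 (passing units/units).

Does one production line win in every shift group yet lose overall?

No

Day shift: the new line 18/90 = 20.0%, the legacy line 22/87 = 25.3% → the legacy line
Swing shift: the new line 1298/1597 = 81.3%, the legacy line 2021/2153 = 93.9% → the legacy line
Overall: the new line 1316/1687 = 78.0%, the legacy line 2043/2240 = 91.2% → the legacy line
The legacy line wins overall and in every shift group — no reversal.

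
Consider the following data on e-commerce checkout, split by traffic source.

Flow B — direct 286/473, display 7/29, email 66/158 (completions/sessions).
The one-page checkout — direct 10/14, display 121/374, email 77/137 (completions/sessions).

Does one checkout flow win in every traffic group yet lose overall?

Yes

Direct: Flow B 286/473 = 60.5%, the one-page checkout 10/14 = 71.4% → the one-page checkout
Display: Flow B 7/29 = 24.1%, the one-page checkout 121/374 = 32.4% → the one-page checkout
Email: Flow B 66/158 = 41.8%, the one-page checkout 77/137 = 56.2% → the one-page checkout
Overall: Flow B 359/660 = 54.4%, the one-page checkout 208/525 = 39.6% → Flow B
The one-page checkout wins each traffic group but Flow B wins overall — the comparison reverses. The one-page checkout's sessions skew toward display, which has a lower base rate.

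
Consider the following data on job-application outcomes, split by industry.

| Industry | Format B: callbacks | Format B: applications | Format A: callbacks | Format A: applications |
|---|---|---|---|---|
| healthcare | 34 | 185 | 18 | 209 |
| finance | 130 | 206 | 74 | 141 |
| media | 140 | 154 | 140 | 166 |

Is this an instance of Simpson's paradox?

Healthcare: Format B 34/185 = 18.4%, Format A 18/209 = 8.6% → Format B
Finance: Format B 130/206 = 63.1%, Format A 74/141 = 52.5% → Format B
Media: Format B 140/154 = 90.9%, Format A 140/166 = 84.3% → Format B
Overall: Format B 304/545 = 55.8%, Format A 232/516 = 45.0% → Format B
Format B wins overall and in every industry group — no reversal.

No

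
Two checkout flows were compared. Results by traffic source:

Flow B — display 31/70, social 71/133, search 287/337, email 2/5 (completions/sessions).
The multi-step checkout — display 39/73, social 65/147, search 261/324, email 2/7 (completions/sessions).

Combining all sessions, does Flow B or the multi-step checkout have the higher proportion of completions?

Display: Flow B 31/70 = 44.3%, the multi-step checkout 39/73 = 53.4% → the multi-step checkout
Social: Flow B 71/133 = 53.4%, the multi-step checkout 65/147 = 44.2% → Flow B
Search: Flow B 287/337 = 85.2%, the multi-step checkout 261/324 = 80.6% → Flow B
Email: Flow B 2/5 = 40.0%, the multi-step checkout 2/7 = 28.6% → Flow B
Overall: Flow B 391/545 = 71.7%, the multi-step checkout 367/551 = 66.6% → Flow B
(Neither sweeps every traffic group, but Flow B has the higher pooled rate.)

Flow B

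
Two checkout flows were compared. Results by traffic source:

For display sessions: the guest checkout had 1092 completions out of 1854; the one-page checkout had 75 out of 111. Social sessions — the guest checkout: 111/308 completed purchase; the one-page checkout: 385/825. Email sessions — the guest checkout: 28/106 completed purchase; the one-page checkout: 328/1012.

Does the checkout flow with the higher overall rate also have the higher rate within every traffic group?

No

Display: the guest checkout 1092/1854 = 58.9%, the one-page checkout 75/111 = 67.6% → the one-page checkout
Social: the guest checkout 111/308 = 36.0%, the one-page checkout 385/825 = 46.7% → the one-page checkout
Email: the guest checkout 28/106 = 26.4%, the one-page checkout 328/1012 = 32.4% → the one-page checkout
Overall: the guest checkout 1231/2268 = 54.3%, the one-page checkout 788/1948 = 40.5% → the guest checkout
The one-page checkout wins each traffic group but the guest checkout wins overall — the comparison reverses. The one-page checkout's sessions skew toward email, which has a lower base rate.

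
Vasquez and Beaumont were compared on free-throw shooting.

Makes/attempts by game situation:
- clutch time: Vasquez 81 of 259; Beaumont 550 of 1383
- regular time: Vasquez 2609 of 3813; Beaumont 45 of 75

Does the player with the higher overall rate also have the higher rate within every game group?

No

Clutch time: Vasquez 81/259 = 31.3%, Beaumont 550/1383 = 39.8% → Beaumont
Regular time: Vasquez 2609/3813 = 68.4%, Beaumont 45/75 = 60.0% → Vasquez
Overall: Vasquez 2690/4072 = 66.1%, Beaumont 595/1458 = 40.8% → Vasquez
Neither sweeps: Vasquez wins 1 of 2 groups, Beaumont wins 1. Vasquez wins overall but not every group — no Simpson reversal.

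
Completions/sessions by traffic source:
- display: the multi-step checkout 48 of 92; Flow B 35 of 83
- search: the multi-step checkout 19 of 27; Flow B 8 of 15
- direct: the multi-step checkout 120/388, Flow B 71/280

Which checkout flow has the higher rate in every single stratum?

Display: the multi-step checkout 48/92 = 52.2%, Flow B 35/83 = 42.2% → the multi-step checkout
Search: the multi-step checkout 19/27 = 70.4%, Flow B 8/15 = 53.3% → the multi-step checkout
Direct: the multi-step checkout 120/388 = 30.9%, Flow B 71/280 = 25.4% → the multi-step checkout
The multi-step checkout has the higher rate in all 3 groups.

the multi-step checkout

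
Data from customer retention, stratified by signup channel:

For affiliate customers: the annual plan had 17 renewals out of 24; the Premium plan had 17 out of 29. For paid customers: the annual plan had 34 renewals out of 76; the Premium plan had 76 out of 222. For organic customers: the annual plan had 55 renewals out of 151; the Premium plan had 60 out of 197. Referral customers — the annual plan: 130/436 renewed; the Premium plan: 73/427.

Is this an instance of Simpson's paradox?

No

Affiliate: the annual plan 17/24 = 70.8%, the Premium plan 17/29 = 58.6% → the annual plan
Paid: the annual plan 34/76 = 44.7%, the Premium plan 76/222 = 34.2% → the annual plan
Organic: the annual plan 55/151 = 36.4%, the Premium plan 60/197 = 30.5% → the annual plan
Referral: the annual plan 130/436 = 29.8%, the Premium plan 73/427 = 17.1% → the annual plan
Overall: the annual plan 236/687 = 34.4%, the Premium plan 226/875 = 25.8% → the annual plan
The annual plan wins overall and in every signup group — no reversal.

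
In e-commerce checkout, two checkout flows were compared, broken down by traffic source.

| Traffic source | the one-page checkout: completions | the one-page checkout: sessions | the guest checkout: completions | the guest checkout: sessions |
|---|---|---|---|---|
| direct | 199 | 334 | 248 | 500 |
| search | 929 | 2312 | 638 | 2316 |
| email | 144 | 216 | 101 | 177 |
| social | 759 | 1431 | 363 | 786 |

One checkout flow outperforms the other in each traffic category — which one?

the one-page checkout

Direct: the one-page checkout 199/334 = 59.6%, the guest checkout 248/500 = 49.6% → the one-page checkout
Search: the one-page checkout 929/2312 = 40.2%, the guest checkout 638/2316 = 27.5% → the one-page checkout
Email: the one-page checkout 144/216 = 66.7%, the guest checkout 101/177 = 57.1% → the one-page checkout
Social: the one-page checkout 759/1431 = 53.0%, the guest checkout 363/786 = 46.2% → the one-page checkout
The one-page checkout has the higher rate in all 4 groups.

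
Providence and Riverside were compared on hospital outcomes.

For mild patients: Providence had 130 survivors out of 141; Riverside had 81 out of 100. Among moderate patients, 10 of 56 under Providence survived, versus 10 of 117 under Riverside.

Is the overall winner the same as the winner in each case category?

Mild: Providence 130/141 = 92.2%, Riverside 81/100 = 81.0% → Providence
Moderate: Providence 10/56 = 17.9%, Riverside 10/117 = 8.5% → Providence
Overall: Providence 140/197 = 71.1%, Riverside 91/217 = 41.9% → Providence
Providence wins overall and in every case group — no reversal.

Yes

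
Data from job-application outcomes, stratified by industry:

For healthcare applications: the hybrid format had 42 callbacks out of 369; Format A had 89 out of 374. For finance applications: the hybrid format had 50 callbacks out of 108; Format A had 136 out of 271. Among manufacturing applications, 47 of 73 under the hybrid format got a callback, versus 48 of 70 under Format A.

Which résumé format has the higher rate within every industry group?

Healthcare: the hybrid format 42/369 = 11.4%, Format A 89/374 = 23.8% → Format A
Finance: the hybrid format 50/108 = 46.3%, Format A 136/271 = 50.2% → Format A
Manufacturing: the hybrid format 47/73 = 64.4%, Format A 48/70 = 68.6% → Format A
Format A has the higher rate in all 3 groups.

Format A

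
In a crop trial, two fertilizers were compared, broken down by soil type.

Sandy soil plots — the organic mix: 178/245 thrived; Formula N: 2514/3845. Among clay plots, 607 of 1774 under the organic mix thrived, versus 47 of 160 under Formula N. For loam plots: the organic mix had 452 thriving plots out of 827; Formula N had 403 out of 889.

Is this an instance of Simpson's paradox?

Sandy soil: the organic mix 178/245 = 72.7%, Formula N 2514/3845 = 65.4% → the organic mix
Clay: the organic mix 607/1774 = 34.2%, Formula N 47/160 = 29.4% → the organic mix
Loam: the organic mix 452/827 = 54.7%, Formula N 403/889 = 45.3% → the organic mix
Overall: the organic mix 1237/2846 = 43.5%, Formula N 2964/4894 = 60.6% → Formula N
The organic mix wins each soil group but Formula N wins overall — the comparison reverses. The organic mix's plots skew toward clay, which has a lower base rate.

Yes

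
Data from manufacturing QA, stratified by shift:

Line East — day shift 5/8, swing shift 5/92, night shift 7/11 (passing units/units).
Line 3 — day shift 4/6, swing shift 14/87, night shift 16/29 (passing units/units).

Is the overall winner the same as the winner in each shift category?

No

Day shift: Line East 5/8 = 62.5%, Line 3 4/6 = 66.7% → Line 3
Swing shift: Line East 5/92 = 5.4%, Line 3 14/87 = 16.1% → Line 3
Night shift: Line East 7/11 = 63.6%, Line 3 16/29 = 55.2% → Line East
Overall: Line East 17/111 = 15.3%, Line 3 34/122 = 27.9% → Line 3
Neither sweeps: Line East wins 1 of 3 groups, Line 3 wins 2. Line 3 wins overall but not every group — no Simpson reversal.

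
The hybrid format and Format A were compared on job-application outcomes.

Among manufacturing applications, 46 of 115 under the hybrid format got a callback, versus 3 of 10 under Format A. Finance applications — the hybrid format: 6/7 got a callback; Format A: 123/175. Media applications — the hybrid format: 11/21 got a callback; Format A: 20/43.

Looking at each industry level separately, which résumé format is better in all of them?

the hybrid format

Manufacturing: the hybrid format 46/115 = 40.0%, Format A 3/10 = 30.0% → the hybrid format
Finance: the hybrid format 6/7 = 85.7%, Format A 123/175 = 70.3% → the hybrid format
Media: the hybrid format 11/21 = 52.4%, Format A 20/43 = 46.5% → the hybrid format
The hybrid format has the higher rate in all 3 groups.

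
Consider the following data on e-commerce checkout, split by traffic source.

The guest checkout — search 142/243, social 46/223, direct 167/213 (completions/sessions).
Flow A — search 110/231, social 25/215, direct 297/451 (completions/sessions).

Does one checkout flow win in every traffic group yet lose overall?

No

Search: the guest checkout 142/243 = 58.4%, Flow A 110/231 = 47.6% → the guest checkout
Social: the guest checkout 46/223 = 20.6%, Flow A 25/215 = 11.6% → the guest checkout
Direct: the guest checkout 167/213 = 78.4%, Flow A 297/451 = 65.9% → the guest checkout
Overall: the guest checkout 355/679 = 52.3%, Flow A 432/897 = 48.2% → the guest checkout
The guest checkout wins overall and in every traffic group — no reversal.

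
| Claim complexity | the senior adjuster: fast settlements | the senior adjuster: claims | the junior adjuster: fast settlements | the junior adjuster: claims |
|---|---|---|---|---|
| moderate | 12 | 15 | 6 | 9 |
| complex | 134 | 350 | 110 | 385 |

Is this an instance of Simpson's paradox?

Moderate: the senior adjuster 12/15 = 80.0%, the junior adjuster 6/9 = 66.7% → the senior adjuster
Complex: the senior adjuster 134/350 = 38.3%, the junior adjuster 110/385 = 28.6% → the senior adjuster
Overall: the senior adjuster 146/365 = 40.0%, the junior adjuster 116/394 = 29.4% → the senior adjuster
The senior adjuster wins overall and in every claim group — no reversal.

No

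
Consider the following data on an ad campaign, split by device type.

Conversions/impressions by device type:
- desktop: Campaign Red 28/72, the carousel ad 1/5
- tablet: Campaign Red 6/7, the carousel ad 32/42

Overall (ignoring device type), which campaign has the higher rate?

Desktop: Campaign Red 28/72 = 38.9%, the carousel ad 1/5 = 20.0% → Campaign Red
Tablet: Campaign Red 6/7 = 85.7%, the carousel ad 32/42 = 76.2% → Campaign Red
Overall: Campaign Red 34/79 = 43.0%, the carousel ad 33/47 = 70.2% → the carousel ad
(Campaign Red wins every device group but the carousel ad wins overall — Campaign Red's impressions skew toward the low-rate desktop group.)

the carousel ad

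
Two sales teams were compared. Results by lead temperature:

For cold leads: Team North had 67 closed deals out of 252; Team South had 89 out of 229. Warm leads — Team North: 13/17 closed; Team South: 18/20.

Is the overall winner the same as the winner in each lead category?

Cold: Team North 67/252 = 26.6%, Team South 89/229 = 38.9% → Team South
Warm: Team North 13/17 = 76.5%, Team South 18/20 = 90.0% → Team South
Overall: Team North 80/269 = 29.7%, Team South 107/249 = 43.0% → Team South
Team South wins overall and in every lead group — no reversal.

Yes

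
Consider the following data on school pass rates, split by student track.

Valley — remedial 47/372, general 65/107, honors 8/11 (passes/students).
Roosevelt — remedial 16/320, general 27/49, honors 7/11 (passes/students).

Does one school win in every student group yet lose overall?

Remedial: Valley 47/372 = 12.6%, Roosevelt 16/320 = 5.0% → Valley
General: Valley 65/107 = 60.7%, Roosevelt 27/49 = 55.1% → Valley
Honors: Valley 8/11 = 72.7%, Roosevelt 7/11 = 63.6% → Valley
Overall: Valley 120/490 = 24.5%, Roosevelt 50/380 = 13.2% → Valley
Valley wins overall and in every student group — no reversal.

No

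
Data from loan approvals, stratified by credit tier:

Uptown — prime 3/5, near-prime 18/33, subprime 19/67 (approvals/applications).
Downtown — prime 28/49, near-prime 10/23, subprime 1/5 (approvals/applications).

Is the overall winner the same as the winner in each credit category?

Prime: Uptown 3/5 = 60.0%, Downtown 28/49 = 57.1% → Uptown
Near-prime: Uptown 18/33 = 54.5%, Downtown 10/23 = 43.5% → Uptown
Subprime: Uptown 19/67 = 28.4%, Downtown 1/5 = 20.0% → Uptown
Overall: Uptown 40/105 = 38.1%, Downtown 39/77 = 50.6% → Downtown
Uptown wins each credit group but Downtown wins overall — the comparison reverses. Uptown's applications skew toward subprime, which has a lower base rate.

No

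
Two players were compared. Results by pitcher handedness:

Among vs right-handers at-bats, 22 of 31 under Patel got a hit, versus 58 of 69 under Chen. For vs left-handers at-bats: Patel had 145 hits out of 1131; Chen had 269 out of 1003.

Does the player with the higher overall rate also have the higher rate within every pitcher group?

Vs right-handers: Patel 22/31 = 71.0%, Chen 58/69 = 84.1% → Chen
Vs left-handers: Patel 145/1131 = 12.8%, Chen 269/1003 = 26.8% → Chen
Overall: Patel 167/1162 = 14.4%, Chen 327/1072 = 30.5% → Chen
Chen wins overall and in every pitcher group — no reversal.

Yes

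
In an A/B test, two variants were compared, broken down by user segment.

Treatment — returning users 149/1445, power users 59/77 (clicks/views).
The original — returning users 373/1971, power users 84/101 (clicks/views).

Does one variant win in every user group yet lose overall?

No

Returning users: Treatment 149/1445 = 10.3%, the original 373/1971 = 18.9% → the original
Power users: Treatment 59/77 = 76.6%, the original 84/101 = 83.2% → the original
Overall: Treatment 208/1522 = 13.7%, the original 457/2072 = 22.1% → the original
The original wins overall and in every user group — no reversal.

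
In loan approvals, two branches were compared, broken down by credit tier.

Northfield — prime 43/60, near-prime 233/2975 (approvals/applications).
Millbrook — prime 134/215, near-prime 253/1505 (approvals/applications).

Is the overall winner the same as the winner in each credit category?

No

Prime: Northfield 43/60 = 71.7%, Millbrook 134/215 = 62.3% → Northfield
Near-prime: Northfield 233/2975 = 7.8%, Millbrook 253/1505 = 16.8% → Millbrook
Overall: Northfield 276/3035 = 9.1%, Millbrook 387/1720 = 22.5% → Millbrook
Neither sweeps: Northfield wins 1 of 2 groups, Millbrook wins 1. Millbrook wins overall but not every group — no Simpson reversal.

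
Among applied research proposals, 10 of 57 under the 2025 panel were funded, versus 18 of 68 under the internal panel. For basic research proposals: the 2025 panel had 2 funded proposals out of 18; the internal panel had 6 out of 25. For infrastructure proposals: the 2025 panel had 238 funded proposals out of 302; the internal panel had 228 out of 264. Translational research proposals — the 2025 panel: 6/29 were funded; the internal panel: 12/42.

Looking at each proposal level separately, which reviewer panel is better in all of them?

Applied research: the 2025 panel 10/57 = 17.5%, the internal panel 18/68 = 26.5% → the internal panel
Basic research: the 2025 panel 2/18 = 11.1%, the internal panel 6/25 = 24.0% → the internal panel
Infrastructure: the 2025 panel 238/302 = 78.8%, the internal panel 228/264 = 86.4% → the internal panel
Translational research: the 2025 panel 6/29 = 20.7%, the internal panel 12/42 = 28.6% → the internal panel
The internal panel has the higher rate in all 4 groups.

the internal panel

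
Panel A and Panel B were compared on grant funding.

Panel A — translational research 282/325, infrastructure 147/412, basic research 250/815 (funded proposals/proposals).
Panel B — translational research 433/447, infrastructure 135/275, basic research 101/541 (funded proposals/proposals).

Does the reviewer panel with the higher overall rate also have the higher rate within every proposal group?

No

Translational research: Panel A 282/325 = 86.8%, Panel B 433/447 = 96.9% → Panel B
Infrastructure: Panel A 147/412 = 35.7%, Panel B 135/275 = 49.1% → Panel B
Basic research: Panel A 250/815 = 30.7%, Panel B 101/541 = 18.7% → Panel A
Overall: Panel A 679/1552 = 43.8%, Panel B 669/1263 = 53.0% → Panel B
Neither sweeps: Panel A wins 1 of 3 groups, Panel B wins 2. Panel B wins overall but not every group — no Simpson reversal.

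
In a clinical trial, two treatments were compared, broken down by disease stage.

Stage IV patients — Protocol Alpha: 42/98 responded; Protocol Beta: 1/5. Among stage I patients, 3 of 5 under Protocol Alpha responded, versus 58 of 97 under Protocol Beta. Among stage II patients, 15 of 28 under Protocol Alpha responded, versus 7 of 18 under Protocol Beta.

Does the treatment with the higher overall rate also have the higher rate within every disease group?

Stage IV: Protocol Alpha 42/98 = 42.9%, Protocol Beta 1/5 = 20.0% → Protocol Alpha
Stage I: Protocol Alpha 3/5 = 60.0%, Protocol Beta 58/97 = 59.8% → Protocol Alpha
Stage II: Protocol Alpha 15/28 = 53.6%, Protocol Beta 7/18 = 38.9% → Protocol Alpha
Overall: Protocol Alpha 60/131 = 45.8%, Protocol Beta 66/120 = 55.0% → Protocol Beta
Protocol Alpha wins each disease group but Protocol Beta wins overall — the comparison reverses. Protocol Alpha's patients skew toward stage IV, which has a lower base rate.

No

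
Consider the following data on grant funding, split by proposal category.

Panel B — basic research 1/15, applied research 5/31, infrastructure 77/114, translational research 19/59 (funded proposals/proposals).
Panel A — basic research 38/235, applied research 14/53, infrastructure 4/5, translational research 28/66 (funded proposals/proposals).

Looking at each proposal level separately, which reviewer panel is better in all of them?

Basic research: Panel B 1/15 = 6.7%, Panel A 38/235 = 16.2% → Panel A
Applied research: Panel B 5/31 = 16.1%, Panel A 14/53 = 26.4% → Panel A
Infrastructure: Panel B 77/114 = 67.5%, Panel A 4/5 = 80.0% → Panel A
Translational research: Panel B 19/59 = 32.2%, Panel A 28/66 = 42.4% → Panel A
Panel A has the higher rate in all 4 groups.

Panel A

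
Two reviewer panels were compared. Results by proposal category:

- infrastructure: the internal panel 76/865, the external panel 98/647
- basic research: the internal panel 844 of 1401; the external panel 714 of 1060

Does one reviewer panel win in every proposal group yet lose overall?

No

Infrastructure: the internal panel 76/865 = 8.8%, the external panel 98/647 = 15.1% → the external panel
Basic research: the internal panel 844/1401 = 60.2%, the external panel 714/1060 = 67.4% → the external panel
Overall: the internal panel 920/2266 = 40.6%, the external panel 812/1707 = 47.6% → the external panel
The external panel wins overall and in every proposal group — no reversal.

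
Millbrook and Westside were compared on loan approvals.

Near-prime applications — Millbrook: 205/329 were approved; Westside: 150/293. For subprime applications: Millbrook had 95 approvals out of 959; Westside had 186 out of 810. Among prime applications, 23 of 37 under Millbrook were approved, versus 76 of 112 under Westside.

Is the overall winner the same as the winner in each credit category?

Near-prime: Millbrook 205/329 = 62.3%, Westside 150/293 = 51.2% → Millbrook
Subprime: Millbrook 95/959 = 9.9%, Westside 186/810 = 23.0% → Westside
Prime: Millbrook 23/37 = 62.2%, Westside 76/112 = 67.9% → Westside
Overall: Millbrook 323/1325 = 24.4%, Westside 412/1215 = 33.9% → Westside
Neither sweeps: Millbrook wins 1 of 3 groups, Westside wins 2. Westside wins overall but not every group — no Simpson reversal.

No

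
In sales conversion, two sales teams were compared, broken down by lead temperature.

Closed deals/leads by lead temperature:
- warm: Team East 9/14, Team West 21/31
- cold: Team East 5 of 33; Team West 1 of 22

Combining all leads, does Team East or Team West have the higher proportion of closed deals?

Warm: Team East 9/14 = 64.3%, Team West 21/31 = 67.7% → Team West
Cold: Team East 5/33 = 15.2%, Team West 1/22 = 4.5% → Team East
Overall: Team East 14/47 = 29.8%, Team West 22/53 = 41.5% → Team West
(Neither sweeps every lead group, but Team West has the higher pooled rate.)

Team West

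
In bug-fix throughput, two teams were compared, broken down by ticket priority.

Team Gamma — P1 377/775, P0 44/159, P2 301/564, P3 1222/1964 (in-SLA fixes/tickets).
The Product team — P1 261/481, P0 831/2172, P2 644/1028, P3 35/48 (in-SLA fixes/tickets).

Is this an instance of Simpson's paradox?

Yes

P1: Team Gamma 377/775 = 48.6%, the Product team 261/481 = 54.3% → the Product team
P0: Team Gamma 44/159 = 27.7%, the Product team 831/2172 = 38.3% → the Product team
P2: Team Gamma 301/564 = 53.4%, the Product team 644/1028 = 62.6% → the Product team
P3: Team Gamma 1222/1964 = 62.2%, the Product team 35/48 = 72.9% → the Product team
Overall: Team Gamma 1944/3462 = 56.2%, the Product team 1771/3729 = 47.5% → Team Gamma
The Product team wins each ticket group but Team Gamma wins overall — the comparison reverses. The Product team's tickets skew toward P0, which has a lower base rate.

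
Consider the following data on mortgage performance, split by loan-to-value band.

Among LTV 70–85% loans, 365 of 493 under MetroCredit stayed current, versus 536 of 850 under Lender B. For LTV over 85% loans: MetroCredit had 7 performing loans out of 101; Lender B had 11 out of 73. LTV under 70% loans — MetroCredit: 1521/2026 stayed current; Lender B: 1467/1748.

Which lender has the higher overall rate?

LTV 70–85%: MetroCredit 365/493 = 74.0%, Lender B 536/850 = 63.1% → MetroCredit
LTV over 85%: MetroCredit 7/101 = 6.9%, Lender B 11/73 = 15.1% → Lender B
LTV under 70%: MetroCredit 1521/2026 = 75.1%, Lender B 1467/1748 = 83.9% → Lender B
Overall: MetroCredit 1893/2620 = 72.3%, Lender B 2014/2671 = 75.4% → Lender B
(Neither sweeps every loan-to-value group, but Lender B has the higher pooled rate.)

Lender B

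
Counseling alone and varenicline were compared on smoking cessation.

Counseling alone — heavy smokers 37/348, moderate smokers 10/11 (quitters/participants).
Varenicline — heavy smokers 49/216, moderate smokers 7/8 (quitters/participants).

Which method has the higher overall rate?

varenicline

Heavy smokers: counseling alone 37/348 = 10.6%, varenicline 49/216 = 22.7% → varenicline
Moderate smokers: counseling alone 10/11 = 90.9%, varenicline 7/8 = 87.5% → counseling alone
Overall: counseling alone 47/359 = 13.1%, varenicline 56/224 = 25.0% → varenicline
(Neither sweeps every dependence group, but varenicline has the higher pooled rate.)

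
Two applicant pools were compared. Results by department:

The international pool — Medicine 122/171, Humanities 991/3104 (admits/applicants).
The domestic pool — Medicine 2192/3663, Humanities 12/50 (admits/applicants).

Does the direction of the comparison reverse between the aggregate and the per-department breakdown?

Yes

Medicine: the international pool 122/171 = 71.3%, the domestic pool 2192/3663 = 59.8% → the international pool
Humanities: the international pool 991/3104 = 31.9%, the domestic pool 12/50 = 24.0% → the international pool
Overall: the international pool 1113/3275 = 34.0%, the domestic pool 2204/3713 = 59.4% → the domestic pool
The international pool wins each department group but the domestic pool wins overall — the comparison reverses. The international pool's applicants skew toward Humanities, which has a lower base rate.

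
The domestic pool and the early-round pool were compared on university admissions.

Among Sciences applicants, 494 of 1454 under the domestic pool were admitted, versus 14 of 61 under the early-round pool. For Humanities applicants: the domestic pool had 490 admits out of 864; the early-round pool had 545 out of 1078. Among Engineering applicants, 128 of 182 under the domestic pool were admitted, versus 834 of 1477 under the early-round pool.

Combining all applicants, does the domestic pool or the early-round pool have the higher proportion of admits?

Sciences: the domestic pool 494/1454 = 34.0%, the early-round pool 14/61 = 23.0% → the domestic pool
Humanities: the domestic pool 490/864 = 56.7%, the early-round pool 545/1078 = 50.6% → the domestic pool
Engineering: the domestic pool 128/182 = 70.3%, the early-round pool 834/1477 = 56.5% → the domestic pool
Overall: the domestic pool 1112/2500 = 44.5%, the early-round pool 1393/2616 = 53.2% → the early-round pool
(The domestic pool wins every department group but the early-round pool wins overall — the domestic pool's applicants skew toward the low-rate Sciences group.)

the early-round pool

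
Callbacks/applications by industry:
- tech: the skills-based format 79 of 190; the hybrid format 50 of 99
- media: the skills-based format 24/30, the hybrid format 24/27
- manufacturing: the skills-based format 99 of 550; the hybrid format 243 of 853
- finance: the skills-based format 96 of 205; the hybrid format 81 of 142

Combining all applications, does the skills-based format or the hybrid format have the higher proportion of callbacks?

the hybrid format

Tech: the skills-based format 79/190 = 41.6%, the hybrid format 50/99 = 50.5% → the hybrid format
Media: the skills-based format 24/30 = 80.0%, the hybrid format 24/27 = 88.9% → the hybrid format
Manufacturing: the skills-based format 99/550 = 18.0%, the hybrid format 243/853 = 28.5% → the hybrid format
Finance: the skills-based format 96/205 = 46.8%, the hybrid format 81/142 = 57.0% → the hybrid format
Overall: the skills-based format 298/975 = 30.6%, the hybrid format 398/1121 = 35.5% → the hybrid format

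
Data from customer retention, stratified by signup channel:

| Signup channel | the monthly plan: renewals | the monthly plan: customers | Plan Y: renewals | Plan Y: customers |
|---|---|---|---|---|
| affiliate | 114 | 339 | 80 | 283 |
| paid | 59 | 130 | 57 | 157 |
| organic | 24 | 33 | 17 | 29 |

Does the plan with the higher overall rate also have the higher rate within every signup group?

Yes

Affiliate: the monthly plan 114/339 = 33.6%, Plan Y 80/283 = 28.3% → the monthly plan
Paid: the monthly plan 59/130 = 45.4%, Plan Y 57/157 = 36.3% → the monthly plan
Organic: the monthly plan 24/33 = 72.7%, Plan Y 17/29 = 58.6% → the monthly plan
Overall: the monthly plan 197/502 = 39.2%, Plan Y 154/469 = 32.8% → the monthly plan
The monthly plan wins overall and in every signup group — no reversal.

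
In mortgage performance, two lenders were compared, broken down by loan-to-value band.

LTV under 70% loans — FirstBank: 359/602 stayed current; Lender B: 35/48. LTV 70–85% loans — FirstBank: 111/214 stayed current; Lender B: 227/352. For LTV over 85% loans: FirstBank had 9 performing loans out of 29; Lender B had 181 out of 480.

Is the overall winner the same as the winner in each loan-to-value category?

No

LTV under 70%: FirstBank 359/602 = 59.6%, Lender B 35/48 = 72.9% → Lender B
LTV 70–85%: FirstBank 111/214 = 51.9%, Lender B 227/352 = 64.5% → Lender B
LTV over 85%: FirstBank 9/29 = 31.0%, Lender B 181/480 = 37.7% → Lender B
Overall: FirstBank 479/845 = 56.7%, Lender B 443/880 = 50.3% → FirstBank
Lender B wins each loan-to-value group but FirstBank wins overall — the comparison reverses. Lender B's loans skew toward LTV over 85%, which has a lower base rate.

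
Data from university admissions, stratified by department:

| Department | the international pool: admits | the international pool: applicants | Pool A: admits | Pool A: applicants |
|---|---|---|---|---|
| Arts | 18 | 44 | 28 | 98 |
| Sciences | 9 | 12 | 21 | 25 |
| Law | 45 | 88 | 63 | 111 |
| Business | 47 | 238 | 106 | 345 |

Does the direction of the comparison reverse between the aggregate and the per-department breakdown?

Arts: the international pool 18/44 = 40.9%, Pool A 28/98 = 28.6% → the international pool
Sciences: the international pool 9/12 = 75.0%, Pool A 21/25 = 84.0% → Pool A
Law: the international pool 45/88 = 51.1%, Pool A 63/111 = 56.8% → Pool A
Business: the international pool 47/238 = 19.7%, Pool A 106/345 = 30.7% → Pool A
Overall: the international pool 119/382 = 31.2%, Pool A 218/579 = 37.7% → Pool A
Neither sweeps: the international pool wins 1 of 4 groups, Pool A wins 3. Pool A wins overall but not every group — no Simpson reversal.

No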